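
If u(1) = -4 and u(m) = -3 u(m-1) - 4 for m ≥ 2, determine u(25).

The fixed point is -4/(1 + 3) = -1, so u(m) + 1 = -3(u(m-1) + 1).
Hence u(m) = -3·(-3)^{m-1} - 1.
u(25) = -3·(-3)^{24} - 1 = -3·282429536481 - 1 = -847288609444.

-847288609444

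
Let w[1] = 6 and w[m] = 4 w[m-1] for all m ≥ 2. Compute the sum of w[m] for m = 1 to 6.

8190

w[2] = 4·6 = 24
w[3] = 4·24 = 96
w[4] = 4·96 = 384
w[5] = 4·384 = 1536
w[6] = 4·1536 = 6144
Sum = 6 + 24 + 96 + 384 + 1536 + 6144 = 8190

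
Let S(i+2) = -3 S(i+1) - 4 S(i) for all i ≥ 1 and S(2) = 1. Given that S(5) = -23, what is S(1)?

Let S(1) = w.
S(3) = -3 - 4w
S(4) = 5 + 12w
S(5) = -3 - 20w
So -3 - 20w = -23, giving w = 1.

1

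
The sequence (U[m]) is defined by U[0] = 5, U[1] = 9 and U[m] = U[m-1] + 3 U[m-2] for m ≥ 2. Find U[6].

645

U[2] = 9 + 3*5 = 24
U[3] = 24 + 3*9 = 51
U[4] = 51 + 3*24 = 123
U[5] = 123 + 3*51 = 276
U[6] = 276 + 3*123 = 645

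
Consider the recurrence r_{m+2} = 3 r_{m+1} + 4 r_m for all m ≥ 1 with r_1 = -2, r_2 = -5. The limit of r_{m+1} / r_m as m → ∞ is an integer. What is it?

4

The characteristic equation is r^2 - 3r - 4 = 0, which factors as (r - 4)(r + 1) = 0.
So the roots are 4 and -1. Since |4| > |-1| and the coefficient of 4^m is non-zero, the ratio tends to 4.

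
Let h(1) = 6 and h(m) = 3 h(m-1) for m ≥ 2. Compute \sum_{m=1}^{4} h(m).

240

h(2) = 3*6 = 18
h(3) = 3*18 = 54
h(4) = 3*54 = 162
Sum = 6 + 18 + 54 + 162 = 240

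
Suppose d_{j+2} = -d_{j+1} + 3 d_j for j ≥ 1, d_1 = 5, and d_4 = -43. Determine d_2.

-7

Let d_2 = z.
d_3 = 15 - z
d_4 = -15 + 4z
So -15 + 4z = -43, giving z = -7.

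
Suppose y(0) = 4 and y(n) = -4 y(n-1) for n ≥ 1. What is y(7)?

y(1) = -4*4 = -16
y(2) = -4*(-16) = 64
y(3) = -4*64 = -256
y(4) = -4*(-256) = 1024
y(5) = -4*1024 = -4096
y(6) = -4*(-4096) = 16384
y(7) = -4*16384 = -65536

-65536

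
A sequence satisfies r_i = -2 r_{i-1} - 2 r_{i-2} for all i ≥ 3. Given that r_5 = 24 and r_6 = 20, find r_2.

-5

Rearranging, r_{i-2} = (r_i + 2 r_{i-1}) / -2.
r_4 = (20 + 2(24)) / -2 = 68/-2 = -34
r_3 = (24 + 2(-34)) / -2 = -44/-2 = 22
r_2 = (-34 + 2(22)) / -2 = 10/-2 = -5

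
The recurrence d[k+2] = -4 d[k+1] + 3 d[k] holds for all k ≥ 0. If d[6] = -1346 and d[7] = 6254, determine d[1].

Rearranging, d[k-2] = (d[k] + 4 d[k-1]) / 3.
d[5] = (6254 + 4*(-1346)) / 3 = 870/3 = 290
d[4] = (-1346 + 4*290) / 3 = -186/3 = -62
d[3] = (290 + 4*(-62)) / 3 = 42/3 = 14
d[2] = (-62 + 4*14) / 3 = -6/3 = -2
d[1] = (14 + 4*(-2)) / 3 = 6/3 = 2

2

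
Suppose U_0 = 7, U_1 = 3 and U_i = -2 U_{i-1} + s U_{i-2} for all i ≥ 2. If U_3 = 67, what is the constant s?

-5

U_2 = -6 + 7s
U_3 = 12 - 11s
So 12 - 11s = 67, giving s = -5.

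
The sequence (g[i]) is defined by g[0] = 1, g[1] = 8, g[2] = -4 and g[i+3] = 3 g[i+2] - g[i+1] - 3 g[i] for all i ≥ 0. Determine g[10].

-5356

g[3] = 3(-4) - 8 - 3(1) = -23
g[4] = 3(-23) - (-4) - 3(8) = -89
g[5] = 3(-89) - (-23) - 3(-4) = -232
g[6] = 3(-232) - (-89) - 3(-23) = -538
g[7] = 3(-538) - (-232) - 3(-89) = -1115
g[8] = 3(-1115) - (-538) - 3(-232) = -2111
g[9] = 3(-2111) - (-1115) - 3(-538) = -3604
g[10] = 3(-3604) - (-2111) - 3(-1115) = -5356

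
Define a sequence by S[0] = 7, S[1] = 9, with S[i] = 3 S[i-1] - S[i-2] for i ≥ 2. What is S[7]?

S[2] = 3(9) - 7 = 20
S[3] = 3(20) - 9 = 51
S[4] = 3(51) - 20 = 133
S[5] = 3(133) - 51 = 348
S[6] = 3(348) - 133 = 911
S[7] = 3(911) - 348 = 2385

2385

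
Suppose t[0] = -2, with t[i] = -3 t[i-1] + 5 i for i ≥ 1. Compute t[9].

t[1] = -3·(-2) + 5 = 11
t[2] = -3·11 + 10 = -23
t[3] = -3·(-23) + 15 = 84
t[4] = -3·84 + 20 = -232
t[5] = -3·(-232) + 25 = 721
t[6] = -3·721 + 30 = -2133
t[7] = -3·(-2133) + 35 = 6434
t[8] = -3·6434 + 40 = -19262
t[9] = -3·(-19262) + 45 = 57831

57831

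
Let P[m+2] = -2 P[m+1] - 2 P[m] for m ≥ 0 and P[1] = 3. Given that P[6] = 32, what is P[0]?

1

Let P[0] = v.
P[2] = -6 - 2v
P[3] = 6 + 4v
P[4] = -4v
P[5] = -12
P[6] = 24 + 8v
So 24 + 8v = 32, giving v = 1.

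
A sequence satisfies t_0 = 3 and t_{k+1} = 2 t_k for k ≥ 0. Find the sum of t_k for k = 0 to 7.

t_1 = 2(3) = 6
t_2 = 2(6) = 12
t_3 = 2(12) = 24
t_4 = 2(24) = 48
t_5 = 2(48) = 96
t_6 = 2(96) = 192
t_7 = 2(192) = 384
Sum = 3 + 6 + 12 + 24 + 48 + 96 + 192 + 384 = 765

765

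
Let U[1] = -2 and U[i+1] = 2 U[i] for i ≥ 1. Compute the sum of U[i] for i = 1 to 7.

-254

U[2] = 2*(-2) = -4
U[3] = 2*(-4) = -8
U[4] = 2*(-8) = -16
U[5] = 2*(-16) = -32
U[6] = 2*(-32) = -64
U[7] = 2*(-64) = -128
Sum = (-2) + (-4) + (-8) + (-16) + (-32) + (-64) + (-128) = -254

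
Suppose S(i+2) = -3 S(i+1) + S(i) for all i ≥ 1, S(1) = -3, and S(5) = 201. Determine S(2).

Let S(2) = v.
S(3) = -3 - 3v
S(4) = 9 + 10v
S(5) = -30 - 33v
So -30 - 33v = 201, giving v = -7.

-7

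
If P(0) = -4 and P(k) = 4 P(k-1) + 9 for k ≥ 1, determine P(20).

-1099511627779

The fixed point is 9/(1 - 4) = -3, so P(k) + 3 = 4(P(k-1) + 3).
Hence P(k) = -1·4^k - 3.
P(20) = -1·4^{20} - 3 = -1·1099511627776 - 3 = -1099511627779.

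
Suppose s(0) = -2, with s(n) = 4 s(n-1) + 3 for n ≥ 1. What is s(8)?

-65537

s(1) = 4(-2) + 3 = -5
s(2) = 4(-5) + 3 = -17
s(3) = 4(-17) + 3 = -65
s(4) = 4(-65) + 3 = -257
s(5) = 4(-257) + 3 = -1025
s(6) = 4(-1025) + 3 = -4097
s(7) = 4(-4097) + 3 = -16385
s(8) = 4(-16385) + 3 = -65537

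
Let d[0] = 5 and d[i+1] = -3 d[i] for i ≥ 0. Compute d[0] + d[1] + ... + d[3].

-100

d[1] = -3(5) = -15
d[2] = -3(-15) = 45
d[3] = -3(45) = -135
Sum = 5 + (-15) + 45 + (-135) = -100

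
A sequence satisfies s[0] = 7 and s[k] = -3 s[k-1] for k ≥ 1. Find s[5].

-1701

s[1] = -3·7 = -21
s[2] = -3·(-21) = 63
s[3] = -3·63 = -189
s[4] = -3·(-189) = 567
s[5] = -3·567 = -1701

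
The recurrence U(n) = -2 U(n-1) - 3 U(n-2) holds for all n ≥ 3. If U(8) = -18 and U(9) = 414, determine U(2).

Rearranging, U(n-2) = (U(n) + 2 U(n-1)) / -3.
U(7) = (414 + 2·(-18)) / -3 = 378/-3 = -126
U(6) = (-18 + 2·(-126)) / -3 = -270/-3 = 90
U(5) = (-126 + 2·90) / -3 = 54/-3 = -18
U(4) = (90 + 2·(-18)) / -3 = 54/-3 = -18
U(3) = (-18 + 2·(-18)) / -3 = -54/-3 = 18
U(2) = (-18 + 2·18) / -3 = 18/-3 = -6

-6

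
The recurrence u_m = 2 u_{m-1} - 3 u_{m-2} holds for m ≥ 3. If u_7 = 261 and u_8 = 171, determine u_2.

-3

Rearranging, u_{m-2} = (u_m - 2 u_{m-1}) / -3.
u_6 = (171 - 2(261)) / -3 = -351/-3 = 117
u_5 = (261 - 2(117)) / -3 = 27/-3 = -9
u_4 = (117 - 2(-9)) / -3 = 135/-3 = -45
u_3 = (-9 - 2(-45)) / -3 = 81/-3 = -27
u_2 = (-45 - 2(-27)) / -3 = 9/-3 = -3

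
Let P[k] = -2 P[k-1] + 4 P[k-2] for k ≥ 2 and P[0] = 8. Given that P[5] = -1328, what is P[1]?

-7

Let P[1] = w.
P[2] = 32 - 2w
P[3] = -64 + 8w
P[4] = 256 - 24w
P[5] = -768 + 80w
So -768 + 80w = -1328, giving w = -7.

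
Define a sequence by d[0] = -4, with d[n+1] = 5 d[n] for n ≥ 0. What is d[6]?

d[1] = 5*(-4) = -20
d[2] = 5*(-20) = -100
d[3] = 5*(-100) = -500
d[4] = 5*(-500) = -2500
d[5] = 5*(-2500) = -12500
d[6] = 5*(-12500) = -62500

-62500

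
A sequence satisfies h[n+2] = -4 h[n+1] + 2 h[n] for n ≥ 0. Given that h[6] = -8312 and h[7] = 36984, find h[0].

Rearranging, h[n-2] = (h[n] + 4 h[n-1]) / 2.
h[5] = (36984 + 4(-8312)) / 2 = 3736/2 = 1868
h[4] = (-8312 + 4(1868)) / 2 = -840/2 = -420
h[3] = (1868 + 4(-420)) / 2 = 188/2 = 94
h[2] = (-420 + 4(94)) / 2 = -44/2 = -22
h[1] = (94 + 4(-22)) / 2 = 6/2 = 3
h[0] = (-22 + 4(3)) / 2 = -10/2 = -5

-5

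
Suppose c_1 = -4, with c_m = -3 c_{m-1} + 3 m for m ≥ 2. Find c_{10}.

104574

c_2 = -3*(-4) + 6 = 18
c_3 = -3*18 + 9 = -45
c_4 = -3*(-45) + 12 = 147
c_5 = -3*147 + 15 = -426
c_6 = -3*(-426) + 18 = 1296
c_7 = -3*1296 + 21 = -3867
c_8 = -3*(-3867) + 24 = 11625
c_9 = -3*11625 + 27 = -34848
c_{10} = -3*(-34848) + 30 = 104574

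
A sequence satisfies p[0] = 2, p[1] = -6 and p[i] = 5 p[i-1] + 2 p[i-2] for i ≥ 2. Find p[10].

-18320586

p[2] = 5*(-6) + 2*2 = -26
p[3] = 5*(-26) + 2*(-6) = -142
p[4] = 5*(-142) + 2*(-26) = -762
p[5] = 5*(-762) + 2*(-142) = -4094
p[6] = 5*(-4094) + 2*(-762) = -21994
p[7] = 5*(-21994) + 2*(-4094) = -118158
p[8] = 5*(-118158) + 2*(-21994) = -634778
p[9] = 5*(-634778) + 2*(-118158) = -3410206
p[10] = 5*(-3410206) + 2*(-634778) = -18320586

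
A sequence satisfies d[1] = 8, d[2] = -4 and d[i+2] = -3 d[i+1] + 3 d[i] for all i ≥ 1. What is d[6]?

d[3] = -3*(-4) + 3*8 = 36
d[4] = -3*36 + 3*(-4) = -120
d[5] = -3*(-120) + 3*36 = 468
d[6] = -3*468 + 3*(-120) = -1764

-1764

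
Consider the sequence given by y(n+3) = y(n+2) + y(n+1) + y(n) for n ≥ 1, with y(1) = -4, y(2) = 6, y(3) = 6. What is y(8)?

116

y(4) = 6 + 6 + (-4) = 8
y(5) = 8 + 6 + 6 = 20
y(6) = 20 + 8 + 6 = 34
y(7) = 34 + 20 + 8 = 62
y(8) = 62 + 34 + 20 = 116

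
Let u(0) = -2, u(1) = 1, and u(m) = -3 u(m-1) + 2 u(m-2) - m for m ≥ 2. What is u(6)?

u(2) = -3·1 + 2·(-2) - 2 = -9
u(3) = -3·(-9) + 2·1 - 3 = 26
u(4) = -3·26 + 2·(-9) - 4 = -100
u(5) = -3·(-100) + 2·26 - 5 = 347
u(6) = -3·347 + 2·(-100) - 6 = -1247

-1247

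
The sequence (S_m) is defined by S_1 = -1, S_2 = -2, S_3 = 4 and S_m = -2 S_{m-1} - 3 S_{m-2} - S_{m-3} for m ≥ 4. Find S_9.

S_4 = -2*4 - 3*(-2) - (-1) = -1
S_5 = -2*(-1) - 3*4 - (-2) = -8
S_6 = -2*(-8) - 3*(-1) - 4 = 15
S_7 = -2*15 - 3*(-8) - (-1) = -5
S_8 = -2*(-5) - 3*15 - (-8) = -27
S_9 = -2*(-27) - 3*(-5) - 15 = 54

54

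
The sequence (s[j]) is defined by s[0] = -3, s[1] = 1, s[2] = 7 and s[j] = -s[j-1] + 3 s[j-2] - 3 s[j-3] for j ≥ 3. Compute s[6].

43

s[3] = -7 + 3(1) - 3(-3) = 5
s[4] = -5 + 3(7) - 3(1) = 13
s[5] = -13 + 3(5) - 3(7) = -19
s[6] = -(-19) + 3(13) - 3(5) = 43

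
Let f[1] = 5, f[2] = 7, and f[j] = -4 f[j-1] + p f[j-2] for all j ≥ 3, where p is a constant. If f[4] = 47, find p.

5

f[3] = -28 + 5p
f[4] = 112 - 13p
So 112 - 13p = 47, giving p = 5.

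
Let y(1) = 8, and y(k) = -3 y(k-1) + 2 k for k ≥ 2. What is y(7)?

y(2) = -3*8 + 4 = -20
y(3) = -3*(-20) + 6 = 66
y(4) = -3*66 + 8 = -190
y(5) = -3*(-190) + 10 = 580
y(6) = -3*580 + 12 = -1728
y(7) = -3*(-1728) + 14 = 5198

5198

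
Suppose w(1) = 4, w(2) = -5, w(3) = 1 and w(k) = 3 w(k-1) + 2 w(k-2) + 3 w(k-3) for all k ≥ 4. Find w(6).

w(4) = 3(1) + 2(-5) + 3(4) = 5
w(5) = 3(5) + 2(1) + 3(-5) = 2
w(6) = 3(2) + 2(5) + 3(1) = 19

19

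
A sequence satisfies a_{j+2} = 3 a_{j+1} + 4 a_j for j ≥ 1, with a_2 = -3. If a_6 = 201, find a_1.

Let a_1 = x.
a_3 = -9 + 4x
a_4 = -39 + 12x
a_5 = -153 + 52x
a_6 = -615 + 204x
So -615 + 204x = 201, giving x = 4.

4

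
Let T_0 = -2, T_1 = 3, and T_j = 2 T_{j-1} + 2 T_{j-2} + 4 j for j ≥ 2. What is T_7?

T_2 = 2(3) + 2(-2) + 8 = 10
T_3 = 2(10) + 2(3) + 12 = 38
T_4 = 2(38) + 2(10) + 16 = 112
T_5 = 2(112) + 2(38) + 20 = 320
T_6 = 2(320) + 2(112) + 24 = 888
T_7 = 2(888) + 2(320) + 28 = 2444

2444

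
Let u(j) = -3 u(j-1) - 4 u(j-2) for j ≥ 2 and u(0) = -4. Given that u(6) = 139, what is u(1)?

Let u(1) = y.
u(2) = 16 - 3y
u(3) = -48 + 5y
u(4) = 80 - 3y
u(5) = -48 - 11y
u(6) = -176 + 45y
So -176 + 45y = 139, giving y = 7.

7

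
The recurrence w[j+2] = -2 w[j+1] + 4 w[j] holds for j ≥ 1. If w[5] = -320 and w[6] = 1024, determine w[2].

Rearranging, w[j-2] = (w[j] + 2 w[j-1]) / 4.
w[4] = (1024 + 2*(-320)) / 4 = 384/4 = 96
w[3] = (-320 + 2*96) / 4 = -128/4 = -32
w[2] = (96 + 2*(-32)) / 4 = 32/4 = 8

8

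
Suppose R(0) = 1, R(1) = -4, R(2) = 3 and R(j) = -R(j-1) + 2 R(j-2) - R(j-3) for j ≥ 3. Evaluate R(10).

R(3) = -3 + 2*(-4) - 1 = -12
R(4) = -(-12) + 2*3 - (-4) = 22
R(5) = -22 + 2*(-12) - 3 = -49
R(6) = -(-49) + 2*22 - (-12) = 105
R(7) = -105 + 2*(-49) - 22 = -225
R(8) = -(-225) + 2*105 - (-49) = 484
R(9) = -484 + 2*(-225) - 105 = -1039
R(10) = -(-1039) + 2*484 - (-225) = 2232

2232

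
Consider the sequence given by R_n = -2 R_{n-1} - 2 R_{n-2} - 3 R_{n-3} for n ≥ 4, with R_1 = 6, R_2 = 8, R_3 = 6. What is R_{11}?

R_4 = -2·6 - 2·8 - 3·6 = -46
R_5 = -2·(-46) - 2·6 - 3·8 = 56
R_6 = -2·56 - 2·(-46) - 3·6 = -38
R_7 = -2·(-38) - 2·56 - 3·(-46) = 102
R_8 = -2·102 - 2·(-38) - 3·56 = -296
R_9 = -2·(-296) - 2·102 - 3·(-38) = 502
R_{10} = -2·502 - 2·(-296) - 3·102 = -718
R_{11} = -2·(-718) - 2·502 - 3·(-296) = 1320

1320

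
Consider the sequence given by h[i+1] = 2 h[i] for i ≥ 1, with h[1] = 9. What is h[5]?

h[2] = 2·9 = 18
h[3] = 2·18 = 36
h[4] = 2·36 = 72
h[5] = 2·72 = 144

144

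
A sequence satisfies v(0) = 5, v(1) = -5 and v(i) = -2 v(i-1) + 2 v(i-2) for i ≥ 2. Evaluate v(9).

-21200

v(2) = -2·(-5) + 2·5 = 20
v(3) = -2·20 + 2·(-5) = -50
v(4) = -2·(-50) + 2·20 = 140
v(5) = -2·140 + 2·(-50) = -380
v(6) = -2·(-380) + 2·140 = 1040
v(7) = -2·1040 + 2·(-380) = -2840
v(8) = -2·(-2840) + 2·1040 = 7760
v(9) = -2·7760 + 2·(-2840) = -21200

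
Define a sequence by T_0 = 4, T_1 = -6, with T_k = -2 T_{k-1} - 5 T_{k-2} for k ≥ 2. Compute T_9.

5514

T_2 = -2·(-6) - 5·4 = -8
T_3 = -2·(-8) - 5·(-6) = 46
T_4 = -2·46 - 5·(-8) = -52
T_5 = -2·(-52) - 5·46 = -126
T_6 = -2·(-126) - 5·(-52) = 512
T_7 = -2·512 - 5·(-126) = -394
T_8 = -2·(-394) - 5·512 = -1772
T_9 = -2·(-1772) - 5·(-394) = 5514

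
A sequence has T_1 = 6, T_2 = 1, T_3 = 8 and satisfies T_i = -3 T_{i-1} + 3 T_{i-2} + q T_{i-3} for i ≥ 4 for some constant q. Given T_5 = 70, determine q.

T_4 = -21 + 6q
T_5 = 87 - 17q
So 87 - 17q = 70, giving q = 1.

1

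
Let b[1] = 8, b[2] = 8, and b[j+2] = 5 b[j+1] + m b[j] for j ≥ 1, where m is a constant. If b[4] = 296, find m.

2

b[3] = 40 + 8m
b[4] = 200 + 48m
So 200 + 48m = 296, giving m = 2.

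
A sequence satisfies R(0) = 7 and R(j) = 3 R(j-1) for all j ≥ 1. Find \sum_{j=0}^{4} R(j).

847

R(1) = 3(7) = 21
R(2) = 3(21) = 63
R(3) = 3(63) = 189
R(4) = 3(189) = 567
Sum = 7 + 21 + 63 + 189 + 567 = 847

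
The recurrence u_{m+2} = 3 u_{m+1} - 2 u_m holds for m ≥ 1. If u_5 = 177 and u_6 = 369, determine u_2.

Rearranging, u_{m-2} = (u_m - 3 u_{m-1}) / -2.
u_4 = (369 - 3·177) / -2 = -162/-2 = 81
u_3 = (177 - 3·81) / -2 = -66/-2 = 33
u_2 = (81 - 3·33) / -2 = -18/-2 = 9

9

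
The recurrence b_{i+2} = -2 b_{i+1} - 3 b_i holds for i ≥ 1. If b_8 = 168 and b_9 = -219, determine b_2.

Rearranging, b_{i-2} = (b_i + 2 b_{i-1}) / -3.
b_7 = (-219 + 2(168)) / -3 = 117/-3 = -39
b_6 = (168 + 2(-39)) / -3 = 90/-3 = -30
b_5 = (-39 + 2(-30)) / -3 = -99/-3 = 33
b_4 = (-30 + 2(33)) / -3 = 36/-3 = -12
b_3 = (33 + 2(-12)) / -3 = 9/-3 = -3
b_2 = (-12 + 2(-3)) / -3 = -18/-3 = 6

6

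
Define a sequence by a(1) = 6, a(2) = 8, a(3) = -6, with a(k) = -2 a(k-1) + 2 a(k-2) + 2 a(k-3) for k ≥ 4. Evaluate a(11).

a(4) = -2·(-6) + 2·8 + 2·6 = 40
a(5) = -2·40 + 2·(-6) + 2·8 = -76
a(6) = -2·(-76) + 2·40 + 2·(-6) = 220
a(7) = -2·220 + 2·(-76) + 2·40 = -512
a(8) = -2·(-512) + 2·220 + 2·(-76) = 1312
a(9) = -2·1312 + 2·(-512) + 2·220 = -3208
a(10) = -2·(-3208) + 2·1312 + 2·(-512) = 8016
a(11) = -2·8016 + 2·(-3208) + 2·1312 = -19824

-19824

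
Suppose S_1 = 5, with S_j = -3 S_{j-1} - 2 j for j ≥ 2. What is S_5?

473

S_2 = -3*5 - 4 = -19
S_3 = -3*(-19) - 6 = 51
S_4 = -3*51 - 8 = -161
S_5 = -3*(-161) - 10 = 473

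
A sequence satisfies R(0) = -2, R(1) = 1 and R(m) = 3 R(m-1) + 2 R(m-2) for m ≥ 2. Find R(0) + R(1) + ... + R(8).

R(2) = 3(1) + 2(-2) = -1
R(3) = 3(-1) + 2(1) = -1
R(4) = 3(-1) + 2(-1) = -5
R(5) = 3(-5) + 2(-1) = -17
R(6) = 3(-17) + 2(-5) = -61
R(7) = 3(-61) + 2(-17) = -217
R(8) = 3(-217) + 2(-61) = -773
Sum = (-2) + 1 + (-1) + (-1) + (-5) + (-17) + (-61) + (-217) + (-773) = -1076

-1076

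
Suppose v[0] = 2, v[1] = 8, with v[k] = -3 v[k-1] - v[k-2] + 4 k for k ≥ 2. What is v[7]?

v[2] = -3·8 - 2 + 8 = -18
v[3] = -3·(-18) - 8 + 12 = 58
v[4] = -3·58 - (-18) + 16 = -140
v[5] = -3·(-140) - 58 + 20 = 382
v[6] = -3·382 - (-140) + 24 = -982
v[7] = -3·(-982) - 382 + 28 = 2592

2592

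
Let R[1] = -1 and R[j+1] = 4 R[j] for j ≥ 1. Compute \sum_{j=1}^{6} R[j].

-1365

R[2] = 4*(-1) = -4
R[3] = 4*(-4) = -16
R[4] = 4*(-16) = -64
R[5] = 4*(-64) = -256
R[6] = 4*(-256) = -1024
Sum = (-1) + (-4) + (-16) + (-64) + (-256) + (-1024) = -1365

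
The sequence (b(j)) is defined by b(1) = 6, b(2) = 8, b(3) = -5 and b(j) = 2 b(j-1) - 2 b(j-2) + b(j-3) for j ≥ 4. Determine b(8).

8

b(4) = 2(-5) - 2(8) + 6 = -20
b(5) = 2(-20) - 2(-5) + 8 = -22
b(6) = 2(-22) - 2(-20) + (-5) = -9
b(7) = 2(-9) - 2(-22) + (-20) = 6
b(8) = 2(6) - 2(-9) + (-22) = 8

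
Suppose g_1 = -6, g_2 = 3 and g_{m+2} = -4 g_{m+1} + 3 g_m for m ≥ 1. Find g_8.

g_3 = -4·3 + 3·(-6) = -30
g_4 = -4·(-30) + 3·3 = 129
g_5 = -4·129 + 3·(-30) = -606
g_6 = -4·(-606) + 3·129 = 2811
g_7 = -4·2811 + 3·(-606) = -13062
g_8 = -4·(-13062) + 3·2811 = 60681

60681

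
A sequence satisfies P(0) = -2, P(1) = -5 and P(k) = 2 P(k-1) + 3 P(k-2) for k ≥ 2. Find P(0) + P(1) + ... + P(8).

P(2) = 2*(-5) + 3*(-2) = -16
P(3) = 2*(-16) + 3*(-5) = -47
P(4) = 2*(-47) + 3*(-16) = -142
P(5) = 2*(-142) + 3*(-47) = -425
P(6) = 2*(-425) + 3*(-142) = -1276
P(7) = 2*(-1276) + 3*(-425) = -3827
P(8) = 2*(-3827) + 3*(-1276) = -11482
Sum = (-2) + (-5) + (-16) + (-47) + (-142) + (-425) + (-1276) + (-3827) + (-11482) = -17222

-17222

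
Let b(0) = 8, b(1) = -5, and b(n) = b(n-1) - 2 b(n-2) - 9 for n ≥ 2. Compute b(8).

-178

b(2) = (-5) - 2(8) - 9 = -30
b(3) = (-30) - 2(-5) - 9 = -29
b(4) = (-29) - 2(-30) - 9 = 22
b(5) = 22 - 2(-29) - 9 = 71
b(6) = 71 - 2(22) - 9 = 18
b(7) = 18 - 2(71) - 9 = -133
b(8) = (-133) - 2(18) - 9 = -178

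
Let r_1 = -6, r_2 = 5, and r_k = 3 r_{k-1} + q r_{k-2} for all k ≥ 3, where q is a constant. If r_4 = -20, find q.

5

r_3 = 15 - 6q
r_4 = 45 - 13q
So 45 - 13q = -20, giving q = 5.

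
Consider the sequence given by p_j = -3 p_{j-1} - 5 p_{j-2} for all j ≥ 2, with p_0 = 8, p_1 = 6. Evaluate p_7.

p_2 = -3*6 - 5*8 = -58
p_3 = -3*(-58) - 5*6 = 144
p_4 = -3*144 - 5*(-58) = -142
p_5 = -3*(-142) - 5*144 = -294
p_6 = -3*(-294) - 5*(-142) = 1592
p_7 = -3*1592 - 5*(-294) = -3306

-3306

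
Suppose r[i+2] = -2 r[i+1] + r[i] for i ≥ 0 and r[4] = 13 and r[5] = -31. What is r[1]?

1

Rearranging, r[i-2] = r[i] + 2 r[i-1].
r[3] = -31 + 2(13) = -5
r[2] = 13 + 2(-5) = 3
r[1] = -5 + 2(3) = 1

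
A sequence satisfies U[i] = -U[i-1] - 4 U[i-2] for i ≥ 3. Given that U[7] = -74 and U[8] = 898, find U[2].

-2

Rearranging, U[i-2] = (U[i] + U[i-1]) / -4.
U[6] = (898 + (-74)) / -4 = 824/-4 = -206
U[5] = (-74 + (-206)) / -4 = -280/-4 = 70
U[4] = (-206 + 70) / -4 = -136/-4 = 34
U[3] = (70 + 34) / -4 = 104/-4 = -26
U[2] = (34 + (-26)) / -4 = 8/-4 = -2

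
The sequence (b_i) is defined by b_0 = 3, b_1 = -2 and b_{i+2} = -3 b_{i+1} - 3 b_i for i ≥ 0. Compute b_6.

b_2 = -3*(-2) - 3*3 = -3
b_3 = -3*(-3) - 3*(-2) = 15
b_4 = -3*15 - 3*(-3) = -36
b_5 = -3*(-36) - 3*15 = 63
b_6 = -3*63 - 3*(-36) = -81

-81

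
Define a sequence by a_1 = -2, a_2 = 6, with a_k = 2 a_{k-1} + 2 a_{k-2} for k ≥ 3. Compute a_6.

a_3 = 2·6 + 2·(-2) = 8
a_4 = 2·8 + 2·6 = 28
a_5 = 2·28 + 2·8 = 72
a_6 = 2·72 + 2·28 = 200

200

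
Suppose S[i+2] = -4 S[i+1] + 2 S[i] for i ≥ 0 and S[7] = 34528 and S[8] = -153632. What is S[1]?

Rearranging, S[i-2] = (S[i] + 4 S[i-1]) / 2.
S[6] = (-153632 + 4(34528)) / 2 = -15520/2 = -7760
S[5] = (34528 + 4(-7760)) / 2 = 3488/2 = 1744
S[4] = (-7760 + 4(1744)) / 2 = -784/2 = -392
S[3] = (1744 + 4(-392)) / 2 = 176/2 = 88
S[2] = (-392 + 4(88)) / 2 = -40/2 = -20
S[1] = (88 + 4(-20)) / 2 = 8/2 = 4

4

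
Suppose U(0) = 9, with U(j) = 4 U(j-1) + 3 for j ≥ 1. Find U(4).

2559

U(1) = 4*9 + 3 = 39
U(2) = 4*39 + 3 = 159
U(3) = 4*159 + 3 = 639
U(4) = 4*639 + 3 = 2559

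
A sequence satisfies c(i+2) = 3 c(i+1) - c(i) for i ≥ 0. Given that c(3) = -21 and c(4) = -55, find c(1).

-3

Rearranging, c(i-2) = -(c(i) - 3 c(i-1)).
c(2) = -(-55 - 3*(-21)) = -8
c(1) = -(-21 - 3*(-8)) = -3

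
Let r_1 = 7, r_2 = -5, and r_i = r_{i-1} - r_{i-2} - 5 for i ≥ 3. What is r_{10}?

r_3 = (-5) - 7 - 5 = -17
r_4 = (-17) - (-5) - 5 = -17
r_5 = (-17) - (-17) - 5 = -5
r_6 = (-5) - (-17) - 5 = 7
r_7 = 7 - (-5) - 5 = 7
r_8 = 7 - 7 - 5 = -5
r_9 = (-5) - 7 - 5 = -17
r_{10} = (-17) - (-5) - 5 = -17

-17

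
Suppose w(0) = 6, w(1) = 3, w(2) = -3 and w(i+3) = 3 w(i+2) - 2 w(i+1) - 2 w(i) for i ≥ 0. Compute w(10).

3099

w(3) = 3*(-3) - 2*3 - 2*6 = -27
w(4) = 3*(-27) - 2*(-3) - 2*3 = -81
w(5) = 3*(-81) - 2*(-27) - 2*(-3) = -183
w(6) = 3*(-183) - 2*(-81) - 2*(-27) = -333
w(7) = 3*(-333) - 2*(-183) - 2*(-81) = -471
w(8) = 3*(-471) - 2*(-333) - 2*(-183) = -381
w(9) = 3*(-381) - 2*(-471) - 2*(-333) = 465
w(10) = 3*465 - 2*(-381) - 2*(-471) = 3099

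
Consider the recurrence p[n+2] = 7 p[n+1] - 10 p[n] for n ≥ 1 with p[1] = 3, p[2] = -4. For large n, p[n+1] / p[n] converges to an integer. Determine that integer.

5

The characteristic equation is r^2 - 7r + 10 = 0, which factors as (r - 5)(r - 2) = 0.
So the roots are 5 and 2. Since |5| > |2| and the coefficient of 5^n is non-zero, the ratio tends to 5.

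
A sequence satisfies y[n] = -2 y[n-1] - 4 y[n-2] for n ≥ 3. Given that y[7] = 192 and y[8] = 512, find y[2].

Rearranging, y[n-2] = (y[n] + 2 y[n-1]) / -4.
y[6] = (512 + 2(192)) / -4 = 896/-4 = -224
y[5] = (192 + 2(-224)) / -4 = -256/-4 = 64
y[4] = (-224 + 2(64)) / -4 = -96/-4 = 24
y[3] = (64 + 2(24)) / -4 = 112/-4 = -28
y[2] = (24 + 2(-28)) / -4 = -32/-4 = 8

8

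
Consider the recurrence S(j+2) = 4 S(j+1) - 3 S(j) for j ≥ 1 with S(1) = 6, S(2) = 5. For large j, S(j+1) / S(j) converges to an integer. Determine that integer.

The characteristic equation is r^2 - 4r + 3 = 0, which factors as (r - 3)(r - 1) = 0.
So the roots are 3 and 1. Since |3| > |1| and the coefficient of 3^j is non-zero, the ratio tends to 3.

3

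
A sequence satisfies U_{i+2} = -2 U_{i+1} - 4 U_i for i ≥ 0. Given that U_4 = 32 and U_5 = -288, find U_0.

Rearranging, U_{i-2} = (U_i + 2 U_{i-1}) / -4.
U_3 = (-288 + 2·32) / -4 = -224/-4 = 56
U_2 = (32 + 2·56) / -4 = 144/-4 = -36
U_1 = (56 + 2·(-36)) / -4 = -16/-4 = 4
U_0 = (-36 + 2·4) / -4 = -28/-4 = 7

7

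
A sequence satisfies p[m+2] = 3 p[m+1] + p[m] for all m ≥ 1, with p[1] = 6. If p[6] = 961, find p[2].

7

Let p[2] = x.
p[3] = 6 + 3x
p[4] = 18 + 10x
p[5] = 60 + 33x
p[6] = 198 + 109x
So 198 + 109x = 961, giving x = 7.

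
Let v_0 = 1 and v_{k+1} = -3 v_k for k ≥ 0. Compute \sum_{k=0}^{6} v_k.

547

v_1 = -3(1) = -3
v_2 = -3(-3) = 9
v_3 = -3(9) = -27
v_4 = -3(-27) = 81
v_5 = -3(81) = -243
v_6 = -3(-243) = 729
Sum = 1 + (-3) + 9 + (-27) + 81 + (-243) + 729 = 547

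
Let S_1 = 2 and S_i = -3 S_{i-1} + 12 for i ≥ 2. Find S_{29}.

The fixed point is 12/(1 + 3) = 3, so S_i - 3 = -3(S_{i-1} - 3).
Hence S_i = -1·(-3)^{i-1} + 3.
S_{29} = -1·(-3)^{28} + 3 = -1·22876792454961 + 3 = -22876792454958.

-22876792454958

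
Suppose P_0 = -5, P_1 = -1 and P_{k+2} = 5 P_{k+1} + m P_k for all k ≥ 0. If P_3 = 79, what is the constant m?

P_2 = -5 - 5m
P_3 = -25 - 26m
So -25 - 26m = 79, giving m = -4.

-4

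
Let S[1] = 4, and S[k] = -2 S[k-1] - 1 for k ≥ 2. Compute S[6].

-139

S[2] = -2*4 - 1 = -9
S[3] = -2*(-9) - 1 = 17
S[4] = -2*17 - 1 = -35
S[5] = -2*(-35) - 1 = 69
S[6] = -2*69 - 1 = -139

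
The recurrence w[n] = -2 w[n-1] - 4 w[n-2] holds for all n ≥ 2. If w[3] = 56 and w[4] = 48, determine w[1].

6

Rearranging, w[n-2] = (w[n] + 2 w[n-1]) / -4.
w[2] = (48 + 2(56)) / -4 = 160/-4 = -40
w[1] = (56 + 2(-40)) / -4 = -24/-4 = 6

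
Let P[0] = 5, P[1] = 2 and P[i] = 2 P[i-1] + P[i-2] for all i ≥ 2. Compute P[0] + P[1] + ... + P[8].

P[2] = 2·2 + 5 = 9
P[3] = 2·9 + 2 = 20
P[4] = 2·20 + 9 = 49
P[5] = 2·49 + 20 = 118
P[6] = 2·118 + 49 = 285
P[7] = 2·285 + 118 = 688
P[8] = 2·688 + 285 = 1661
Sum = 5 + 2 + 9 + 20 + 49 + 118 + 285 + 688 + 1661 = 2837

2837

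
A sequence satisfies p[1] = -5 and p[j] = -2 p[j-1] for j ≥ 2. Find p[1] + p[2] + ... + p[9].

-855

p[2] = -2·(-5) = 10
p[3] = -2·10 = -20
p[4] = -2·(-20) = 40
p[5] = -2·40 = -80
p[6] = -2·(-80) = 160
p[7] = -2·160 = -320
p[8] = -2·(-320) = 640
p[9] = -2·640 = -1280
Sum = (-5) + 10 + (-20) + 40 + (-80) + 160 + (-320) + 640 + (-1280) = -855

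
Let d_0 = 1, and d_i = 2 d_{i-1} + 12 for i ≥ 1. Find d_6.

d_1 = 2*1 + 12 = 14
d_2 = 2*14 + 12 = 40
d_3 = 2*40 + 12 = 92
d_4 = 2*92 + 12 = 196
d_5 = 2*196 + 12 = 404
d_6 = 2*404 + 12 = 820

820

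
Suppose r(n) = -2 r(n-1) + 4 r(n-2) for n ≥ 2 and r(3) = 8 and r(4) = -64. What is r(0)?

Rearranging, r(n-2) = (r(n) + 2 r(n-1)) / 4.
r(2) = (-64 + 2(8)) / 4 = -48/4 = -12
r(1) = (8 + 2(-12)) / 4 = -16/4 = -4
r(0) = (-12 + 2(-4)) / 4 = -20/4 = -5

-5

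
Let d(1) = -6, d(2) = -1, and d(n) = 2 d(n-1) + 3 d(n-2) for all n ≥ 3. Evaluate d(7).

d(3) = 2(-1) + 3(-6) = -20
d(4) = 2(-20) + 3(-1) = -43
d(5) = 2(-43) + 3(-20) = -146
d(6) = 2(-146) + 3(-43) = -421
d(7) = 2(-421) + 3(-146) = -1280

-1280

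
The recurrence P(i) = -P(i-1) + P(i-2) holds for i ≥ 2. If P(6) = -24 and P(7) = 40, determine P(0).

Rearranging, P(i-2) = P(i) + P(i-1).
P(5) = 40 + (-24) = 16
P(4) = -24 + 16 = -8
P(3) = 16 + (-8) = 8
P(2) = -8 + 8 = 0
P(1) = 8 + 0 = 8
P(0) = 0 + 8 = 8

8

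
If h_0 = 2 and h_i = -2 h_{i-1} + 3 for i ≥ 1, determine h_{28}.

The fixed point is 3/(1 + 2) = 1, so h_i - 1 = -2(h_{i-1} - 1).
Hence h_i = 1·(-2)^i + 1.
h_{28} = 1·(-2)^{28} + 1 = 1·268435456 + 1 = 268435457.

268435457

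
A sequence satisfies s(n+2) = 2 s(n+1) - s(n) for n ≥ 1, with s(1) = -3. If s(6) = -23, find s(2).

-7

Let s(2) = w.
s(3) = 3 + 2w
s(4) = 6 + 3w
s(5) = 9 + 4w
s(6) = 12 + 5w
So 12 + 5w = -23, giving w = -7.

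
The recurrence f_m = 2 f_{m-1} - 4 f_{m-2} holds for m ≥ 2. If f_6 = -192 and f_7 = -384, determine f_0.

-3

Rearranging, f_{m-2} = (f_m - 2 f_{m-1}) / -4.
f_5 = (-384 - 2·(-192)) / -4 = 0/-4 = 0
f_4 = (-192 - 2·0) / -4 = -192/-4 = 48
f_3 = (0 - 2·48) / -4 = -96/-4 = 24
f_2 = (48 - 2·24) / -4 = 0/-4 = 0
f_1 = (24 - 2·0) / -4 = 24/-4 = -6
f_0 = (0 - 2·(-6)) / -4 = 12/-4 = -3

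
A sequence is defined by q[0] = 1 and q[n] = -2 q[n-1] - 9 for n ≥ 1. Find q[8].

q[1] = -2·1 - 9 = -11
q[2] = -2·(-11) - 9 = 13
q[3] = -2·13 - 9 = -35
q[4] = -2·(-35) - 9 = 61
q[5] = -2·61 - 9 = -131
q[6] = -2·(-131) - 9 = 253
q[7] = -2·253 - 9 = -515
q[8] = -2·(-515) - 9 = 1021

1021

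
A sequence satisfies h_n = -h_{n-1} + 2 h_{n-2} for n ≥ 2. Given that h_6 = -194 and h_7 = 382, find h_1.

Rearranging, h_{n-2} = (h_n + h_{n-1}) / 2.
h_5 = (382 + (-194)) / 2 = 188/2 = 94
h_4 = (-194 + 94) / 2 = -100/2 = -50
h_3 = (94 + (-50)) / 2 = 44/2 = 22
h_2 = (-50 + 22) / 2 = -28/2 = -14
h_1 = (22 + (-14)) / 2 = 8/2 = 4

4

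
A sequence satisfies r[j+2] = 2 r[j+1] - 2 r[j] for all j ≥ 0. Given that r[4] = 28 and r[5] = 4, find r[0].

Rearranging, r[j-2] = (r[j] - 2 r[j-1]) / -2.
r[3] = (4 - 2(28)) / -2 = -52/-2 = 26
r[2] = (28 - 2(26)) / -2 = -24/-2 = 12
r[1] = (26 - 2(12)) / -2 = 2/-2 = -1
r[0] = (12 - 2(-1)) / -2 = 14/-2 = -7

-7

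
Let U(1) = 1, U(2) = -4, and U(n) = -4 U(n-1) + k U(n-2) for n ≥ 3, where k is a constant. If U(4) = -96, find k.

U(3) = 16 + k
U(4) = -64 - 8k
So -64 - 8k = -96, giving k = 4.

4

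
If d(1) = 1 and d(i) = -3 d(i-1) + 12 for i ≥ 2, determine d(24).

188286357657

The fixed point is 12/(1 + 3) = 3, so d(i) - 3 = -3(d(i-1) - 3).
Hence d(i) = -2·(-3)^{i-1} + 3.
d(24) = -2·(-3)^{23} + 3 = -2·-94143178827 + 3 = 188286357657.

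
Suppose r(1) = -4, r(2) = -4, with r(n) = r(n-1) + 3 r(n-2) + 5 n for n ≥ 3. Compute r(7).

202

r(3) = (-4) + 3(-4) + 15 = -1
r(4) = (-1) + 3(-4) + 20 = 7
r(5) = 7 + 3(-1) + 25 = 29
r(6) = 29 + 3(7) + 30 = 80
r(7) = 80 + 3(29) + 35 = 202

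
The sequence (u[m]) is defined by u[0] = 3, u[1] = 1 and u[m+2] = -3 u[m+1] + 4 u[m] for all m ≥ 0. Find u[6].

1641

u[2] = -3(1) + 4(3) = 9
u[3] = -3(9) + 4(1) = -23
u[4] = -3(-23) + 4(9) = 105
u[5] = -3(105) + 4(-23) = -407
u[6] = -3(-407) + 4(105) = 1641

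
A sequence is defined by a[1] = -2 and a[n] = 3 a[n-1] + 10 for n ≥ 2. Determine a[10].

59044

a[2] = 3*(-2) + 10 = 4
a[3] = 3*4 + 10 = 22
a[4] = 3*22 + 10 = 76
a[5] = 3*76 + 10 = 238
a[6] = 3*238 + 10 = 724
a[7] = 3*724 + 10 = 2182
a[8] = 3*2182 + 10 = 6556
a[9] = 3*6556 + 10 = 19678
a[10] = 3*19678 + 10 = 59044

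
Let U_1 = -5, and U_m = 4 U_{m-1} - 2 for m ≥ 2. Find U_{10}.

U_2 = 4(-5) - 2 = -22
U_3 = 4(-22) - 2 = -90
U_4 = 4(-90) - 2 = -362
U_5 = 4(-362) - 2 = -1450
U_6 = 4(-1450) - 2 = -5802
U_7 = 4(-5802) - 2 = -23210
U_8 = 4(-23210) - 2 = -92842
U_9 = 4(-92842) - 2 = -371370
U_{10} = 4(-371370) - 2 = -1485482

-1485482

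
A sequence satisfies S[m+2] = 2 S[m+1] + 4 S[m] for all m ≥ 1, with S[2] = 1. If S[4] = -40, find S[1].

Let S[1] = w.
S[3] = 2 + 4w
S[4] = 8 + 8w
So 8 + 8w = -40, giving w = -6.

-6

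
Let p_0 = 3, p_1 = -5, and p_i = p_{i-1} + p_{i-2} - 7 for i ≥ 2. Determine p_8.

-297

p_2 = (-5) + 3 - 7 = -9
p_3 = (-9) + (-5) - 7 = -21
p_4 = (-21) + (-9) - 7 = -37
p_5 = (-37) + (-21) - 7 = -65
p_6 = (-65) + (-37) - 7 = -109
p_7 = (-109) + (-65) - 7 = -181
p_8 = (-181) + (-109) - 7 = -297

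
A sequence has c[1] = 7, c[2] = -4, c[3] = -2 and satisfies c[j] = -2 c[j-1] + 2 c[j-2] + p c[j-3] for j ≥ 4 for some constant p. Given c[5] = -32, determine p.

c[4] = -4 + 7p
c[5] = 4 - 18p
So 4 - 18p = -32, giving p = 2.

2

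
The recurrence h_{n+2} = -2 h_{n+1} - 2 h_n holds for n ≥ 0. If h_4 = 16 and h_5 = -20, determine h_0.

-4

Rearranging, h_{n-2} = (h_n + 2 h_{n-1}) / -2.
h_3 = (-20 + 2·16) / -2 = 12/-2 = -6
h_2 = (16 + 2·(-6)) / -2 = 4/-2 = -2
h_1 = (-6 + 2·(-2)) / -2 = -10/-2 = 5
h_0 = (-2 + 2·5) / -2 = 8/-2 = -4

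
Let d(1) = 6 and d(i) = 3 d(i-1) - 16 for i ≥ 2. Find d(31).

The fixed point is -16/(1 - 3) = 8, so d(i) - 8 = 3(d(i-1) - 8).
Hence d(i) = -2·3^{i-1} + 8.
d(31) = -2·3^{30} + 8 = -2·205891132094649 + 8 = -411782264189290.

-411782264189290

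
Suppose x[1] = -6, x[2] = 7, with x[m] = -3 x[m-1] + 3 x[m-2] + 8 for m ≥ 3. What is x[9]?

-93871

x[3] = -3(7) + 3(-6) + 8 = -31
x[4] = -3(-31) + 3(7) + 8 = 122
x[5] = -3(122) + 3(-31) + 8 = -451
x[6] = -3(-451) + 3(122) + 8 = 1727
x[7] = -3(1727) + 3(-451) + 8 = -6526
x[8] = -3(-6526) + 3(1727) + 8 = 24767
x[9] = -3(24767) + 3(-6526) + 8 = -93871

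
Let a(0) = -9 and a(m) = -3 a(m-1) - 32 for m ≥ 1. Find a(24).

The fixed point is -32/(1 + 3) = -8, so a(m) + 8 = -3(a(m-1) + 8).
Hence a(m) = -1·(-3)^m - 8.
a(24) = -1·(-3)^{24} - 8 = -1·282429536481 - 8 = -282429536489.

-282429536489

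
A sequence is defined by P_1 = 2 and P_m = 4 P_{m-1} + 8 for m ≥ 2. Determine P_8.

76456

P_2 = 4·2 + 8 = 16
P_3 = 4·16 + 8 = 72
P_4 = 4·72 + 8 = 296
P_5 = 4·296 + 8 = 1192
P_6 = 4·1192 + 8 = 4776
P_7 = 4·4776 + 8 = 19112
P_8 = 4·19112 + 8 = 76456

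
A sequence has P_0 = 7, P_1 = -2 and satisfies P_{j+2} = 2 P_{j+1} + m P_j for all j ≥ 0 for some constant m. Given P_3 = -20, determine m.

-1

P_2 = -4 + 7m
P_3 = -8 + 12m
So -8 + 12m = -20, giving m = -1.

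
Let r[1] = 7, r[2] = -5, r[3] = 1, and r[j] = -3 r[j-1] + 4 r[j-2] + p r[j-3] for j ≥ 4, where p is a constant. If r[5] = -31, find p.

4

r[4] = -23 + 7p
r[5] = 73 - 26p
So 73 - 26p = -31, giving p = 4.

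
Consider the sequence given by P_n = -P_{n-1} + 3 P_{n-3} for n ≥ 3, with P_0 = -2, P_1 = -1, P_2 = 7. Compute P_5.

P_3 = -7 + 3*(-2) = -13
P_4 = -(-13) + 3*(-1) = 10
P_5 = -10 + 3*7 = 11

11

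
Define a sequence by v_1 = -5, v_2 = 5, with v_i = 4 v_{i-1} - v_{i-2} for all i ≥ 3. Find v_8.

18455

v_3 = 4*5 - (-5) = 25
v_4 = 4*25 - 5 = 95
v_5 = 4*95 - 25 = 355
v_6 = 4*355 - 95 = 1325
v_7 = 4*1325 - 355 = 4945
v_8 = 4*4945 - 1325 = 18455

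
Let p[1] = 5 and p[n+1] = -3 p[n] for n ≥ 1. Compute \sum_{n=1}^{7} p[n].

p[2] = -3*5 = -15
p[3] = -3*(-15) = 45
p[4] = -3*45 = -135
p[5] = -3*(-135) = 405
p[6] = -3*405 = -1215
p[7] = -3*(-1215) = 3645
Sum = 5 + (-15) + 45 + (-135) + 405 + (-1215) + 3645 = 2735

2735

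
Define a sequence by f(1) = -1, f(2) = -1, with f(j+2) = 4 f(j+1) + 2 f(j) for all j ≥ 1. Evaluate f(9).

f(3) = 4·(-1) + 2·(-1) = -6
f(4) = 4·(-6) + 2·(-1) = -26
f(5) = 4·(-26) + 2·(-6) = -116
f(6) = 4·(-116) + 2·(-26) = -516
f(7) = 4·(-516) + 2·(-116) = -2296
f(8) = 4·(-2296) + 2·(-516) = -10216
f(9) = 4·(-10216) + 2·(-2296) = -45456

-45456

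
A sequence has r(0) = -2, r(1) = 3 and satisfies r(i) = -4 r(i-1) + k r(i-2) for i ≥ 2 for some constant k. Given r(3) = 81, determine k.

3

r(2) = -12 - 2k
r(3) = 48 + 11k
So 48 + 11k = 81, giving k = 3.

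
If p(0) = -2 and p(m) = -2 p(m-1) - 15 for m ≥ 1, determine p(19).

The fixed point is -15/(1 + 2) = -5, so p(m) + 5 = -2(p(m-1) + 5).
Hence p(m) = 3·(-2)^m - 5.
p(19) = 3·(-2)^{19} - 5 = 3·-524288 - 5 = -1572869.

-1572869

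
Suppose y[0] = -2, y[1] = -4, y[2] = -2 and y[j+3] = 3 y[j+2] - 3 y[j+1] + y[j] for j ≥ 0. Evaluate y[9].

124

y[3] = 3*(-2) - 3*(-4) + (-2) = 4
y[4] = 3*4 - 3*(-2) + (-4) = 14
y[5] = 3*14 - 3*4 + (-2) = 28
y[6] = 3*28 - 3*14 + 4 = 46
y[7] = 3*46 - 3*28 + 14 = 68
y[8] = 3*68 - 3*46 + 28 = 94
y[9] = 3*94 - 3*68 + 46 = 124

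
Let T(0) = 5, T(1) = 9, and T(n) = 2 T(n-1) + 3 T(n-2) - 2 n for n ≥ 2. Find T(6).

2101

T(2) = 2·9 + 3·5 - 4 = 29
T(3) = 2·29 + 3·9 - 6 = 79
T(4) = 2·79 + 3·29 - 8 = 237
T(5) = 2·237 + 3·79 - 10 = 701
T(6) = 2·701 + 3·237 - 12 = 2101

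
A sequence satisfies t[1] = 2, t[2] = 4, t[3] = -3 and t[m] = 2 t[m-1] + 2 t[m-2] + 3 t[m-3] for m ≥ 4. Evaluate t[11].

t[4] = 2(-3) + 2(4) + 3(2) = 8
t[5] = 2(8) + 2(-3) + 3(4) = 22
t[6] = 2(22) + 2(8) + 3(-3) = 51
t[7] = 2(51) + 2(22) + 3(8) = 170
t[8] = 2(170) + 2(51) + 3(22) = 508
t[9] = 2(508) + 2(170) + 3(51) = 1509
t[10] = 2(1509) + 2(508) + 3(170) = 4544
t[11] = 2(4544) + 2(1509) + 3(508) = 13630

13630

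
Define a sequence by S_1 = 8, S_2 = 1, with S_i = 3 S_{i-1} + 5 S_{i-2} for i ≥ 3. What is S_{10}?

783406

S_3 = 3·1 + 5·8 = 43
S_4 = 3·43 + 5·1 = 134
S_5 = 3·134 + 5·43 = 617
S_6 = 3·617 + 5·134 = 2521
S_7 = 3·2521 + 5·617 = 10648
S_8 = 3·10648 + 5·2521 = 44549
S_9 = 3·44549 + 5·10648 = 186887
S_{10} = 3·186887 + 5·44549 = 783406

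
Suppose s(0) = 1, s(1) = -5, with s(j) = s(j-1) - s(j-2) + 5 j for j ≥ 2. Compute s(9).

s(2) = (-5) - 1 + 10 = 4
s(3) = 4 - (-5) + 15 = 24
s(4) = 24 - 4 + 20 = 40
s(5) = 40 - 24 + 25 = 41
s(6) = 41 - 40 + 30 = 31
s(7) = 31 - 41 + 35 = 25
s(8) = 25 - 31 + 40 = 34
s(9) = 34 - 25 + 45 = 54

54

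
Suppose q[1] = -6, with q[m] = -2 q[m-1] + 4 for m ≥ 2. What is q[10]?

q[2] = -2·(-6) + 4 = 16
q[3] = -2·16 + 4 = -28
q[4] = -2·(-28) + 4 = 60
q[5] = -2·60 + 4 = -116
q[6] = -2·(-116) + 4 = 236
q[7] = -2·236 + 4 = -468
q[8] = -2·(-468) + 4 = 940
q[9] = -2·940 + 4 = -1876
q[10] = -2·(-1876) + 4 = 3756

3756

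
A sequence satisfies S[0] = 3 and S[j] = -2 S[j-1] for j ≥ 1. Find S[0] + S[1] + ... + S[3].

S[1] = -2(3) = -6
S[2] = -2(-6) = 12
S[3] = -2(12) = -24
Sum = 3 + (-6) + 12 + (-24) = -15

-15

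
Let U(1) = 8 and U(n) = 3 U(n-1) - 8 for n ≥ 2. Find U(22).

The fixed point is -8/(1 - 3) = 4, so U(n) - 4 = 3(U(n-1) - 4).
Hence U(n) = 4·3^{n-1} + 4.
U(22) = 4·3^{21} + 4 = 4·10460353203 + 4 = 41841412816.

41841412816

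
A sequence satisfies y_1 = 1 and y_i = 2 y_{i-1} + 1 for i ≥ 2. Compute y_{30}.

The fixed point is 1/(1 - 2) = -1, so y_i + 1 = 2(y_{i-1} + 1).
Hence y_i = 2·2^{i-1} - 1.
y_{30} = 2·2^{29} - 1 = 2·536870912 - 1 = 1073741823.

1073741823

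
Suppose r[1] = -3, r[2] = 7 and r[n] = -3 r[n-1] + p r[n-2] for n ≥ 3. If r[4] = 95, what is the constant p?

r[3] = -21 - 3p
r[4] = 63 + 16p
So 63 + 16p = 95, giving p = 2.

2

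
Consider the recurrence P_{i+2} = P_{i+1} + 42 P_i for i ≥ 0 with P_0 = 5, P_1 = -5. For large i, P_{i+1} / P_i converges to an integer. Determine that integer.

The characteristic equation is r^2 - r - 42 = 0, which factors as (r - 7)(r + 6) = 0.
So the roots are 7 and -6. Since |7| > |-6| and the coefficient of 7^i is non-zero, the ratio tends to 7.

7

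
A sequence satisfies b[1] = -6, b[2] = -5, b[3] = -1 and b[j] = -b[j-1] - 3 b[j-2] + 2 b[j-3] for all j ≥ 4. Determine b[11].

b[4] = -(-1) - 3·(-5) + 2·(-6) = 4
b[5] = -4 - 3·(-1) + 2·(-5) = -11
b[6] = -(-11) - 3·4 + 2·(-1) = -3
b[7] = -(-3) - 3·(-11) + 2·4 = 44
b[8] = -44 - 3·(-3) + 2·(-11) = -57
b[9] = -(-57) - 3·44 + 2·(-3) = -81
b[10] = -(-81) - 3·(-57) + 2·44 = 340
b[11] = -340 - 3·(-81) + 2·(-57) = -211

-211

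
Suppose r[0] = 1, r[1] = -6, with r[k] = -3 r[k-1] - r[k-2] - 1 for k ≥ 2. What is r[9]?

r[2] = -3·(-6) - 1 - 1 = 16
r[3] = -3·16 - (-6) - 1 = -43
r[4] = -3·(-43) - 16 - 1 = 112
r[5] = -3·112 - (-43) - 1 = -294
r[6] = -3·(-294) - 112 - 1 = 769
r[7] = -3·769 - (-294) - 1 = -2014
r[8] = -3·(-2014) - 769 - 1 = 5272
r[9] = -3·5272 - (-2014) - 1 = -13803

-13803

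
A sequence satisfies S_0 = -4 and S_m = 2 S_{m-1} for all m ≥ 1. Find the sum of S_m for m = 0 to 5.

-252

S_1 = 2(-4) = -8
S_2 = 2(-8) = -16
S_3 = 2(-16) = -32
S_4 = 2(-32) = -64
S_5 = 2(-64) = -128
Sum = (-4) + (-8) + (-16) + (-32) + (-64) + (-128) = -252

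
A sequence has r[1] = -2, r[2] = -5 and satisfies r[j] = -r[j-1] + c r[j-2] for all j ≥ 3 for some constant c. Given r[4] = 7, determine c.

-4

r[3] = 5 - 2c
r[4] = -5 - 3c
So -5 - 3c = 7, giving c = -4.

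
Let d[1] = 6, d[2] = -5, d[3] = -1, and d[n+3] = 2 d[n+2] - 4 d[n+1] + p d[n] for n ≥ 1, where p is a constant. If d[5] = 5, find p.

d[4] = 18 + 6p
d[5] = 40 + 7p
So 40 + 7p = 5, giving p = -5.

-5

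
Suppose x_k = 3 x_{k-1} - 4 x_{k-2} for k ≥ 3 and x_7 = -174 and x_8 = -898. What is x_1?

Rearranging, x_{k-2} = (x_k - 3 x_{k-1}) / -4.
x_6 = (-898 - 3·(-174)) / -4 = -376/-4 = 94
x_5 = (-174 - 3·94) / -4 = -456/-4 = 114
x_4 = (94 - 3·114) / -4 = -248/-4 = 62
x_3 = (114 - 3·62) / -4 = -72/-4 = 18
x_2 = (62 - 3·18) / -4 = 8/-4 = -2
x_1 = (18 - 3·(-2)) / -4 = 24/-4 = -6

-6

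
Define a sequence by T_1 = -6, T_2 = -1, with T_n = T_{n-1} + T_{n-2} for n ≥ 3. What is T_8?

T_3 = (-1) + (-6) = -7
T_4 = (-7) + (-1) = -8
T_5 = (-8) + (-7) = -15
T_6 = (-15) + (-8) = -23
T_7 = (-23) + (-15) = -38
T_8 = (-38) + (-23) = -61

-61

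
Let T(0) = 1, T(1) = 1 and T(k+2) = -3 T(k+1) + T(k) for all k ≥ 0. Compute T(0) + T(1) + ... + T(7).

T(2) = -3·1 + 1 = -2
T(3) = -3·(-2) + 1 = 7
T(4) = -3·7 + (-2) = -23
T(5) = -3·(-23) + 7 = 76
T(6) = -3·76 + (-23) = -251
T(7) = -3·(-251) + 76 = 829
Sum = 1 + 1 + (-2) + 7 + (-23) + 76 + (-251) + 829 = 638

638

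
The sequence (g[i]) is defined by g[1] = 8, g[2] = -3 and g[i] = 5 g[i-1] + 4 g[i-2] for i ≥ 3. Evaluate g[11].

g[3] = 5·(-3) + 4·8 = 17
g[4] = 5·17 + 4·(-3) = 73
g[5] = 5·73 + 4·17 = 433
g[6] = 5·433 + 4·73 = 2457
g[7] = 5·2457 + 4·433 = 14017
g[8] = 5·14017 + 4·2457 = 79913
g[9] = 5·79913 + 4·14017 = 455633
g[10] = 5·455633 + 4·79913 = 2597817
g[11] = 5·2597817 + 4·455633 = 14811617

14811617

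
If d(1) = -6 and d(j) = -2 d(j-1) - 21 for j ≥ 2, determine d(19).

The fixed point is -21/(1 + 2) = -7, so d(j) + 7 = -2(d(j-1) + 7).
Hence d(j) = 1·(-2)^{j-1} - 7.
d(19) = 1·(-2)^{18} - 7 = 1·262144 - 7 = 262137.

262137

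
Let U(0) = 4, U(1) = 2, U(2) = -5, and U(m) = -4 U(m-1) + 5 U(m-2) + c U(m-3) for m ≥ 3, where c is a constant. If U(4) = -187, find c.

U(3) = 30 + 4c
U(4) = -145 - 14c
So -145 - 14c = -187, giving c = 3.

3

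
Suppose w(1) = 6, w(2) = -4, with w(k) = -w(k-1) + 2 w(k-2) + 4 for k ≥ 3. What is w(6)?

w(3) = -(-4) + 2·6 + 4 = 20
w(4) = -20 + 2·(-4) + 4 = -24
w(5) = -(-24) + 2·20 + 4 = 68
w(6) = -68 + 2·(-24) + 4 = -112

-112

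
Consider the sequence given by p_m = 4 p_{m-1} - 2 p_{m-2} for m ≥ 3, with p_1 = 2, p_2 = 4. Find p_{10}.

p_3 = 4·4 - 2·2 = 12
p_4 = 4·12 - 2·4 = 40
p_5 = 4·40 - 2·12 = 136
p_6 = 4·136 - 2·40 = 464
p_7 = 4·464 - 2·136 = 1584
p_8 = 4·1584 - 2·464 = 5408
p_9 = 4·5408 - 2·1584 = 18464
p_{10} = 4·18464 - 2·5408 = 63040

63040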